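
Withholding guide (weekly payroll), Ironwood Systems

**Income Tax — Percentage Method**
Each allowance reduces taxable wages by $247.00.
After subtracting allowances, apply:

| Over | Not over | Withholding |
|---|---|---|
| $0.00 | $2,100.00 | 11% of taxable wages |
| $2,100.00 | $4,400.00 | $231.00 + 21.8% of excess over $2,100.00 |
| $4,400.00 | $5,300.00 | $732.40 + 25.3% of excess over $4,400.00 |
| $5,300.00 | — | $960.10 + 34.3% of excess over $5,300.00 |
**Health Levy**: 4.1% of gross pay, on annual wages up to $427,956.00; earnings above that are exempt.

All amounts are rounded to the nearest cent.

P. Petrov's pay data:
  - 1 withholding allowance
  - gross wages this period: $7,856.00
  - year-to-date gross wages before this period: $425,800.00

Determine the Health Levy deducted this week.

Health Levy: cap $427,956.00 − YTD $425,800.00 = $2,156.00 subject; 4.1% × $2,156.00 = $88.40

$88.40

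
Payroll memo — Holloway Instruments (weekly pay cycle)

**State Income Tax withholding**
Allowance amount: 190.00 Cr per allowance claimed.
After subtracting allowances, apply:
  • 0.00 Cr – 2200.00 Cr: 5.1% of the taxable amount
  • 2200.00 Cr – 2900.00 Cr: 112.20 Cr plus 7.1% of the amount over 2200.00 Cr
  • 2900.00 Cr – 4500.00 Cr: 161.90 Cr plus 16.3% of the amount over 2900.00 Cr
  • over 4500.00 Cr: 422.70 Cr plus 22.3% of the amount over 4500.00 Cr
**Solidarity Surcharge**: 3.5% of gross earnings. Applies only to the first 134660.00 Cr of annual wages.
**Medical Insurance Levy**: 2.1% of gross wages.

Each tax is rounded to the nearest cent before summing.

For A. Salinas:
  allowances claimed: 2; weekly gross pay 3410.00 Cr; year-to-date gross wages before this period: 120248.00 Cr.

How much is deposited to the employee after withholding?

3035.95 Cr

State Income Tax: taxable = 3410.00 Cr − 2×190.00 Cr = 3030.00 Cr
  161.90 Cr + 16.3% × (3030.00 Cr − 2900.00 Cr) = 161.90 Cr + 16.3% × 130.00 Cr = 183.09 Cr
Solidarity Surcharge: 3.5% × 3410.00 Cr = 119.35 Cr
Medical Insurance Levy: 2.1% × 3410.00 Cr = 71.61 Cr
Total withheld: 183.09 Cr + 119.35 Cr + 71.61 Cr = 374.05 Cr
Net pay: 3410.00 Cr − 374.05 Cr = 3035.95 Cr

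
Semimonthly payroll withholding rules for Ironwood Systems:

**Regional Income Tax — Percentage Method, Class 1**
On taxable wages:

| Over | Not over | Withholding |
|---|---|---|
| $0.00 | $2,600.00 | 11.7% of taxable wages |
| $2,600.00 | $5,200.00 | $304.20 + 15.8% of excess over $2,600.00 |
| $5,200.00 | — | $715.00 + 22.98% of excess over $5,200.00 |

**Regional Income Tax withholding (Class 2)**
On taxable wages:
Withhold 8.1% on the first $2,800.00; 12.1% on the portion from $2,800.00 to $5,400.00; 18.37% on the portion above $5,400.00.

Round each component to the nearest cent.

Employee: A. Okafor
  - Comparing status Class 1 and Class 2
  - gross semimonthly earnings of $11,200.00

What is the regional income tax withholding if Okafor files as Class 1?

Regional Income Tax (Class 1): taxable = $11,200.00
  $715.00 + 22.98% × ($11,200.00 − $5,200.00) = $715.00 + 22.98% × $6,000.00 = $2,093.80

$2,093.80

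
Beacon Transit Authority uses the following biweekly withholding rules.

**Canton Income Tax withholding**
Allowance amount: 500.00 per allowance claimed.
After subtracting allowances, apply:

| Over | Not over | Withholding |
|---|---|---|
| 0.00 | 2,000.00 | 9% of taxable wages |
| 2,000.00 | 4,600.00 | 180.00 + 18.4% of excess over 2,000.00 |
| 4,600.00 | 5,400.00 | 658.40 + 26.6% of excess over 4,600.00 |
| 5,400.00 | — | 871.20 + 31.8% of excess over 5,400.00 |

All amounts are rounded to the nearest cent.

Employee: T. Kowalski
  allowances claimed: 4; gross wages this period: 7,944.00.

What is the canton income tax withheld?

1,044.19

Canton Income Tax: taxable = 7,944.00 − 4×500.00 = 5,944.00
  871.20 + 31.8% × (5,944.00 − 5,400.00) = 871.20 + 31.8% × 544.00 = 1,044.19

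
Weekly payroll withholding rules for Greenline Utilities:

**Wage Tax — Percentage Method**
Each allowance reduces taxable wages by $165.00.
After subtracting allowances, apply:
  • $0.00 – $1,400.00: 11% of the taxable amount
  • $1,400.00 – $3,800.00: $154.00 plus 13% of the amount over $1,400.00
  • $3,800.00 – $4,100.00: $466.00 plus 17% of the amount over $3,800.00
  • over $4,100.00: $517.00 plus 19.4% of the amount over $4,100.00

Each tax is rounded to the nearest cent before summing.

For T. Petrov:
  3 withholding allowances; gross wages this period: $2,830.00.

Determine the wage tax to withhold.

Wage Tax: taxable = $2,830.00 − 3×$165.00 = $2,335.00
  $154.00 + 13% × ($2,335.00 − $1,400.00) = $154.00 + 13% × $935.00 = $275.55

$275.55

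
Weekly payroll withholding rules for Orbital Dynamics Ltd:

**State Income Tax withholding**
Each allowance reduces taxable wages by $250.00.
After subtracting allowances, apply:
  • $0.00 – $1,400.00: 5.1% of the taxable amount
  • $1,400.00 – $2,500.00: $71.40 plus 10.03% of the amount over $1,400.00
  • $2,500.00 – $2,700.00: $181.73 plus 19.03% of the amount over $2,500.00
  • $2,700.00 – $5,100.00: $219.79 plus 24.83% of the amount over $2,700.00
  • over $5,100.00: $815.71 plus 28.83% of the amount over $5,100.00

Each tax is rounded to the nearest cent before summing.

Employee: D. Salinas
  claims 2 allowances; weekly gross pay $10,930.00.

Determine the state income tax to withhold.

$2,352.35

State Income Tax: taxable = $10,930.00 − 2×$250.00 = $10,430.00
  $815.71 + 28.83% × ($10,430.00 − $5,100.00) = $815.71 + 28.83% × $5,330.00 = $2,352.35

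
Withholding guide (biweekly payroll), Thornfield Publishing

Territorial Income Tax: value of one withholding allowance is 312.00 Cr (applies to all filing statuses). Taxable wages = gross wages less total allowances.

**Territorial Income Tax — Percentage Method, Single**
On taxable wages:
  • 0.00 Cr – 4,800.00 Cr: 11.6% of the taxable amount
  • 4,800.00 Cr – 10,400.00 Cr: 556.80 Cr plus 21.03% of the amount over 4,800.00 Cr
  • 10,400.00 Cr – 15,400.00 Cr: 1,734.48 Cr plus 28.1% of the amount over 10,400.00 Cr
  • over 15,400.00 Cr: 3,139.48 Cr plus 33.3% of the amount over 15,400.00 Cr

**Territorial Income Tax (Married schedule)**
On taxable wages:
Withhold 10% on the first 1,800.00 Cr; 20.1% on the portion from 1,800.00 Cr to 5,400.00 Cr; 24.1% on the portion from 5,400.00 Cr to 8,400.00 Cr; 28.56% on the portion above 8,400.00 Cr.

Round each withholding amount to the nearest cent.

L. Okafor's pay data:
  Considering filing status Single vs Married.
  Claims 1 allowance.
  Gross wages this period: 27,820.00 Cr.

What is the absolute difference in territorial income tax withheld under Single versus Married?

Territorial Income Tax (Single): taxable = 27,820.00 Cr − 1×312.00 Cr = 27,508.00 Cr
  3,139.48 Cr + 33.3% × (27,508.00 Cr − 15,400.00 Cr) = 3,139.48 Cr + 33.3% × 12,108.00 Cr = 7,171.44 Cr
Territorial Income Tax (Married): taxable = 27,820.00 Cr − 1×312.00 Cr = 27,508.00 Cr
  1,626.60 Cr + 28.56% × (27,508.00 Cr − 8,400.00 Cr) = 1,626.60 Cr + 28.56% × 19,108.00 Cr = 7,083.84 Cr
Difference: |7,171.44 Cr − 7,083.84 Cr| = 87.60 Cr (higher under Single)

87.60 Cr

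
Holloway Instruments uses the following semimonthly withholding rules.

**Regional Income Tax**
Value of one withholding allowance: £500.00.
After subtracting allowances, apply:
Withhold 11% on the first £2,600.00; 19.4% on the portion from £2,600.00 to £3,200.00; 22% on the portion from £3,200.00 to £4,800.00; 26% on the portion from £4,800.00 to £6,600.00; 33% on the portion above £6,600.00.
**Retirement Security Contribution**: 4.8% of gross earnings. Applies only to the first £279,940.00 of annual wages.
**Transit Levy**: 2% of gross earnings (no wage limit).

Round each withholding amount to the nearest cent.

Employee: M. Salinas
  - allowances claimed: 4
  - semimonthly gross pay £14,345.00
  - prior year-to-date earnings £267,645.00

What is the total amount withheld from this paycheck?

£3,995.31

Regional Income Tax: taxable = £14,345.00 − 4×£500.00 = £12,345.00
  £1,222.40 + 33% × (£12,345.00 − £6,600.00) = £1,222.40 + 33% × £5,745.00 = £3,118.25
Retirement Security Contribution: cap £279,940.00 − YTD £267,645.00 = £12,295.00 subject; 4.8% × £12,295.00 = £590.16
Transit Levy: 2% × £14,345.00 = £286.90
Total: £3,118.25 + £590.16 + £286.90 = £3,995.31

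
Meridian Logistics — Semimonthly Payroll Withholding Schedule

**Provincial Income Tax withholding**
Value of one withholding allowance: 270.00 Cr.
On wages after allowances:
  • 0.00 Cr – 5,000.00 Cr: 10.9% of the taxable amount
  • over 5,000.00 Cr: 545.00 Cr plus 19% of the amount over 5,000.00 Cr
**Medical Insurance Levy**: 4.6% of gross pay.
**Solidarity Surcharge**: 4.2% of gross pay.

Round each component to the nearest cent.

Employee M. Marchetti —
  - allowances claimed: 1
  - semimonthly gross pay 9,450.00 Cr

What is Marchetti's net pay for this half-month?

Provincial Income Tax: taxable = 9,450.00 Cr − 1×270.00 Cr = 9,180.00 Cr
  545.00 Cr + 19% × (9,180.00 Cr − 5,000.00 Cr) = 545.00 Cr + 19% × 4,180.00 Cr = 1,339.20 Cr
Medical Insurance Levy: 4.6% × 9,450.00 Cr = 434.70 Cr
Solidarity Surcharge: 4.2% × 9,450.00 Cr = 396.90 Cr
Total withheld: 1,339.20 Cr + 434.70 Cr + 396.90 Cr = 2,170.80 Cr
Net pay: 9,450.00 Cr − 2,170.80 Cr = 7,279.20 Cr

7,279.20 Cr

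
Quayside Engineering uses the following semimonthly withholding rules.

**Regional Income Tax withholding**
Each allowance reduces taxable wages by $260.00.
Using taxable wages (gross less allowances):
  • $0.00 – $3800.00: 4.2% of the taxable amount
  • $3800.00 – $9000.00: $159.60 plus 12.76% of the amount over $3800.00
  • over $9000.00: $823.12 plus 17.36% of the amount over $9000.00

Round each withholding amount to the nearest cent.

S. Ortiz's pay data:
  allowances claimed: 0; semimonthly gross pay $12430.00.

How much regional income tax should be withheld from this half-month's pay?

Regional Income Tax: taxable = $12430.00
  $823.12 + 17.36% × ($12430.00 − $9000.00) = $823.12 + 17.36% × $3430.00 = $1418.57

$1418.57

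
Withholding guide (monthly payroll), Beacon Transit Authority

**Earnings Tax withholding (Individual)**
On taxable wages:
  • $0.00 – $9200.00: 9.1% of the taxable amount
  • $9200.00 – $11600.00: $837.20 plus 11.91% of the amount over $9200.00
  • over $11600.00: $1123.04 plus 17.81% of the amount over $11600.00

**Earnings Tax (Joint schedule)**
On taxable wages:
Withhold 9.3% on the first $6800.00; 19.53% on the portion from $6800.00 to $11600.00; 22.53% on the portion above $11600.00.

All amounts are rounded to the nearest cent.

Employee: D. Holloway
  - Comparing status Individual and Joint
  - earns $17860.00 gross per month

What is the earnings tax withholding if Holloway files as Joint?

$2980.22

Earnings Tax (Joint): taxable = $17860.00
  $1569.84 + 22.53% × ($17860.00 − $11600.00) = $1569.84 + 22.53% × $6260.00 = $2980.22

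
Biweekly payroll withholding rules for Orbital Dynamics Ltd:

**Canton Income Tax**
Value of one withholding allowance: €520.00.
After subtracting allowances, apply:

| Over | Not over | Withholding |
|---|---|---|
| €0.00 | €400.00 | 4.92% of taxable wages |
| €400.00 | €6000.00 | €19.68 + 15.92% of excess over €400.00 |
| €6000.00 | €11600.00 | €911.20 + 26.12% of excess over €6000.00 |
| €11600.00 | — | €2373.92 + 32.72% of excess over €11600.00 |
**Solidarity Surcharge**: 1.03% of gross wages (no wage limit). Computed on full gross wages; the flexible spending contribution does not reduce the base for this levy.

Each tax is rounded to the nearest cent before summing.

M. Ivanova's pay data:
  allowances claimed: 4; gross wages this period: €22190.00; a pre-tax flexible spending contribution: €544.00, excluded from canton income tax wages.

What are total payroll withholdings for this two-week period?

€5208.96

Canton Income Tax: taxable = €22190.00 − €544.00 − 4×€520.00 = €19566.00
  €2373.92 + 32.72% × (€19566.00 − €11600.00) = €2373.92 + 32.72% × €7966.00 = €4980.40
Solidarity Surcharge: 1.03% × €22190.00 = €228.56
Total: €4980.40 + €228.56 = €5208.96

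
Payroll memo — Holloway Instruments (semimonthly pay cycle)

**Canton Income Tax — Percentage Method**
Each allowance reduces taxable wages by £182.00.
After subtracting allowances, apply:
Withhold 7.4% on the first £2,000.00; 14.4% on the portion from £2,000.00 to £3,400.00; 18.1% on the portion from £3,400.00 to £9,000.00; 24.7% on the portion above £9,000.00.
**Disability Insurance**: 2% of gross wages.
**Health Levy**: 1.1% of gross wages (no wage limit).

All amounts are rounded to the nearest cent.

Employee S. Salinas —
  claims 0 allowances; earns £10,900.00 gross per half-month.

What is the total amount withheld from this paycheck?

Canton Income Tax: taxable = £10,900.00
  £1,363.20 + 24.7% × (£10,900.00 − £9,000.00) = £1,363.20 + 24.7% × £1,900.00 = £1,832.50
Disability Insurance: 2% × £10,900.00 = £218.00
Health Levy: 1.1% × £10,900.00 = £119.90
Total: £1,832.50 + £218.00 + £119.90 = £2,170.40

£2,170.40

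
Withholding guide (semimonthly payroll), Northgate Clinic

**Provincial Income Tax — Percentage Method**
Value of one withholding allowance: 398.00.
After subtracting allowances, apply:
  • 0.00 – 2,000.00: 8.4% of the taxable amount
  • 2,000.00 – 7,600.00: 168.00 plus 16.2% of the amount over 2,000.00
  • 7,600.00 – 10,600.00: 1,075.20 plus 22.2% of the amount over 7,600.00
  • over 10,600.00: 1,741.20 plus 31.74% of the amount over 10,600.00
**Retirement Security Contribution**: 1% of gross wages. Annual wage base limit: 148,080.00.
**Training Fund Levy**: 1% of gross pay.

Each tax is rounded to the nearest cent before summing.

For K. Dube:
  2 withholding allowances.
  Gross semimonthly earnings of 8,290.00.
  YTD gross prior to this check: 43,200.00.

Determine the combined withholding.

Provincial Income Tax: taxable = 8,290.00 − 2×398.00 = 7,494.00
  168.00 + 16.2% × (7,494.00 − 2,000.00) = 168.00 + 16.2% × 5,494.00 = 1,058.03
Retirement Security Contribution: 1% × 8,290.00 = 82.90
Training Fund Levy: 1% × 8,290.00 = 82.90
Total: 1,058.03 + 82.90 + 82.90 = 1,223.83

1,223.83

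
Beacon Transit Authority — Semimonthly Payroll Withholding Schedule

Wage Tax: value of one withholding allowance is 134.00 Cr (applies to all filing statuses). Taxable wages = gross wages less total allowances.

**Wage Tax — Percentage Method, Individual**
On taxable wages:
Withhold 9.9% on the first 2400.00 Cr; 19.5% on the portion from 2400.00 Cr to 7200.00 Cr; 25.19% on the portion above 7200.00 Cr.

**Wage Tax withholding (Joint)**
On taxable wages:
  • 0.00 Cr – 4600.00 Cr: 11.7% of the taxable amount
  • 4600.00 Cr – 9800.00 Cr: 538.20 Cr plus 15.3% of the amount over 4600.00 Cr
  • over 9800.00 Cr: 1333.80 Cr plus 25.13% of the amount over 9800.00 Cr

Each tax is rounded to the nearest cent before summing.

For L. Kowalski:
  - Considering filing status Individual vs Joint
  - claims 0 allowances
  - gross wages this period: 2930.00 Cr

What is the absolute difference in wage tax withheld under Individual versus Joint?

Wage Tax (Individual): taxable = 2930.00 Cr
  237.60 Cr + 19.5% × (2930.00 Cr − 2400.00 Cr) = 237.60 Cr + 19.5% × 530.00 Cr = 340.95 Cr
Wage Tax (Joint): taxable = 2930.00 Cr
  11.7% × 2930.00 Cr = 342.81 Cr
Difference: |340.95 Cr − 342.81 Cr| = 1.86 Cr (higher under Joint)

1.86 Cr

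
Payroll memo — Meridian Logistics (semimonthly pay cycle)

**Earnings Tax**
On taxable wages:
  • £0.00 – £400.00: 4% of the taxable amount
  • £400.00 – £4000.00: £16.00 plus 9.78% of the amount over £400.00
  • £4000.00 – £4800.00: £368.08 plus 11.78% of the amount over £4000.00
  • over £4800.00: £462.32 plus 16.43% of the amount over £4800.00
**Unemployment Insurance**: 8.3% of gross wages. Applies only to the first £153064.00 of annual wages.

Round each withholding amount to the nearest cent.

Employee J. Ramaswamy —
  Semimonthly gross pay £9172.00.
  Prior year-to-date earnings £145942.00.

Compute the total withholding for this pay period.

£1771.77

Earnings Tax: taxable = £9172.00
  £462.32 + 16.43% × (£9172.00 − £4800.00) = £462.32 + 16.43% × £4372.00 = £1180.64
Unemployment Insurance: cap £153064.00 − YTD £145942.00 = £7122.00 subject; 8.3% × £7122.00 = £591.13
Total: £1180.64 + £591.13 = £1771.77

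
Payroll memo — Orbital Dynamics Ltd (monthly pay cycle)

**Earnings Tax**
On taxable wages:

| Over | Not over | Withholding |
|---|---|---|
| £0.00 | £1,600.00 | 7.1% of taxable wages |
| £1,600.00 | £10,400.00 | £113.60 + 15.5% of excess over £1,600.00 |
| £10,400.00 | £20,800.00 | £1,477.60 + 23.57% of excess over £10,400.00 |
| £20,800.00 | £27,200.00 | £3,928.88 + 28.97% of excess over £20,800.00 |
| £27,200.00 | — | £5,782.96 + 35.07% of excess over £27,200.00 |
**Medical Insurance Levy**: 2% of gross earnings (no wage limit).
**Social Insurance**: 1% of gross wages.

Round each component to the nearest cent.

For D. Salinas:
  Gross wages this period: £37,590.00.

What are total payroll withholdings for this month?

Earnings Tax: taxable = £37,590.00
  £5,782.96 + 35.07% × (£37,590.00 − £27,200.00) = £5,782.96 + 35.07% × £10,390.00 = £9,426.73
Medical Insurance Levy: 2% × £37,590.00 = £751.80
Social Insurance: 1% × £37,590.00 = £375.90
Total: £9,426.73 + £751.80 + £375.90 = £10,554.43

£10,554.43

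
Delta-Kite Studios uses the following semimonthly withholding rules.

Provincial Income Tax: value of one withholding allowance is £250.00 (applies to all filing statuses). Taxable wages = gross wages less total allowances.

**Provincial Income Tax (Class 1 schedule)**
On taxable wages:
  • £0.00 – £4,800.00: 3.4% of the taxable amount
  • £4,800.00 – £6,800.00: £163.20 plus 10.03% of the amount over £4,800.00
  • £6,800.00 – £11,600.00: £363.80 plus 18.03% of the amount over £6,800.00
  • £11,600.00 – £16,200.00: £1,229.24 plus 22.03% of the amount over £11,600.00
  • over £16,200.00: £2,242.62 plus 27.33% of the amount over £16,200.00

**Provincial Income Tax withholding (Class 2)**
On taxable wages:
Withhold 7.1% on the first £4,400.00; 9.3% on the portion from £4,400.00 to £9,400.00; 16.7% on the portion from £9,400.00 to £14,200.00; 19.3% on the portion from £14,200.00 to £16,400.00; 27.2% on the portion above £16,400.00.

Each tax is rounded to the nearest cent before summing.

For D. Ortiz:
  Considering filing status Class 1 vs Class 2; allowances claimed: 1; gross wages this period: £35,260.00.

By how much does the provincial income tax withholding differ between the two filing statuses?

Provincial Income Tax (Class 1): taxable = £35,260.00 − 1×£250.00 = £35,010.00
  £2,242.62 + 27.33% × (£35,010.00 − £16,200.00) = £2,242.62 + 27.33% × £18,810.00 = £7,383.39
Provincial Income Tax (Class 2): taxable = £35,260.00 − 1×£250.00 = £35,010.00
  £2,003.60 + 27.2% × (£35,010.00 − £16,400.00) = £2,003.60 + 27.2% × £18,610.00 = £7,065.52
Difference: |£7,383.39 − £7,065.52| = £317.87 (higher under Class 1)

£317.87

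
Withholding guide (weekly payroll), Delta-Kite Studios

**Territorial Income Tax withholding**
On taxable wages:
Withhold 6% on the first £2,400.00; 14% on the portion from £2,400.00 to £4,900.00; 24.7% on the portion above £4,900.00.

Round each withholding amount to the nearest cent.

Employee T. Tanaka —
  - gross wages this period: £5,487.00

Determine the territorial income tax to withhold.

£638.99

Territorial Income Tax: taxable = £5,487.00
  £494.00 + 24.7% × (£5,487.00 − £4,900.00) = £494.00 + 24.7% × £587.00 = £638.99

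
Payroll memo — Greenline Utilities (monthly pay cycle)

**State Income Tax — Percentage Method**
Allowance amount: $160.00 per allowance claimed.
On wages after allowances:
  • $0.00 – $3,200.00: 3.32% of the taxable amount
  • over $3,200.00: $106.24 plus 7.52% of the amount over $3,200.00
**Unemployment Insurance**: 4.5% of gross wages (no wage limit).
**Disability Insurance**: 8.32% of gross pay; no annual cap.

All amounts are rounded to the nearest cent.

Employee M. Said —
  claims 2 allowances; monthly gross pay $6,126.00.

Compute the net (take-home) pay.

$5,038.44

State Income Tax: taxable = $6,126.00 − 2×$160.00 = $5,806.00
  $106.24 + 7.52% × ($5,806.00 − $3,200.00) = $106.24 + 7.52% × $2,606.00 = $302.21
Unemployment Insurance: 4.5% × $6,126.00 = $275.67
Disability Insurance: 8.32% × $6,126.00 = $509.68
Total withheld: $302.21 + $275.67 + $509.68 = $1,087.56
Net pay: $6,126.00 − $1,087.56 = $5,038.44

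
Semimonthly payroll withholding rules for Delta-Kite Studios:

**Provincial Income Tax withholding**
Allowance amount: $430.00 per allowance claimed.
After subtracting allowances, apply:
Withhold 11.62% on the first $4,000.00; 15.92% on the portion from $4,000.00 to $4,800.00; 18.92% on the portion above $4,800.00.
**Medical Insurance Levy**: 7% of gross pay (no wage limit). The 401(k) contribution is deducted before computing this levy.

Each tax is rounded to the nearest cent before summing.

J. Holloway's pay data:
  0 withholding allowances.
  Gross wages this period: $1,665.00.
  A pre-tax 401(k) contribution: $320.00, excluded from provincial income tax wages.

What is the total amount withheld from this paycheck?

$250.44

Provincial Income Tax: taxable = $1,665.00 − $320.00 = $1,345.00
  11.62% × $1,345.00 = $156.29
Medical Insurance Levy: 7% × $1,345.00 = $94.15
Total: $156.29 + $94.15 = $250.44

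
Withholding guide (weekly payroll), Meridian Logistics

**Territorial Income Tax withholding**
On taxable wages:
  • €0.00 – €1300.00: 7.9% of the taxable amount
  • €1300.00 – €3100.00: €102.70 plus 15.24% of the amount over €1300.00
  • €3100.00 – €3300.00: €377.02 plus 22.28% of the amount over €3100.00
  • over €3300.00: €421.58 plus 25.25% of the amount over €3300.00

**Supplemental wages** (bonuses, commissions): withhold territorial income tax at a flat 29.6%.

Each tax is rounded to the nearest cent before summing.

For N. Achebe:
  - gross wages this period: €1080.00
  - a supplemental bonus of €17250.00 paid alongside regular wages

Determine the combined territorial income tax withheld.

€5191.32

Territorial Income Tax: taxable = €1080.00
  7.9% × €1080.00 = €85.32
Supplemental (29.6% flat on bonus): 29.6% × €17250.00 = €5106.00
Total territorial income tax: €85.32 + €5106.00 = €5191.32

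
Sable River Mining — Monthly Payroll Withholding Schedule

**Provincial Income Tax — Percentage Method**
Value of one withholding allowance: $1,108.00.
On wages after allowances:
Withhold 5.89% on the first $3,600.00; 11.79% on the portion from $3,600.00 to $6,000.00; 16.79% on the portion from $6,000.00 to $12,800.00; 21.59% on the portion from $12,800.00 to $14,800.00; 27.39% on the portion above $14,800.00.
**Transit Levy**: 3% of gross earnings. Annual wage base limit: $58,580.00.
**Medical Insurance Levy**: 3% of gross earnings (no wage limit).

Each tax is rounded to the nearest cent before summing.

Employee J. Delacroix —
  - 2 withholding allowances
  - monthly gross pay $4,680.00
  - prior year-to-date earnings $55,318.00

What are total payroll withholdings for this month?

$383.39

Provincial Income Tax: taxable = $4,680.00 − 2×$1,108.00 = $2,464.00
  5.89% × $2,464.00 = $145.13
Transit Levy: cap $58,580.00 − YTD $55,318.00 = $3,262.00 subject; 3% × $3,262.00 = $97.86
Medical Insurance Levy: 3% × $4,680.00 = $140.40
Total: $145.13 + $97.86 + $140.40 = $383.39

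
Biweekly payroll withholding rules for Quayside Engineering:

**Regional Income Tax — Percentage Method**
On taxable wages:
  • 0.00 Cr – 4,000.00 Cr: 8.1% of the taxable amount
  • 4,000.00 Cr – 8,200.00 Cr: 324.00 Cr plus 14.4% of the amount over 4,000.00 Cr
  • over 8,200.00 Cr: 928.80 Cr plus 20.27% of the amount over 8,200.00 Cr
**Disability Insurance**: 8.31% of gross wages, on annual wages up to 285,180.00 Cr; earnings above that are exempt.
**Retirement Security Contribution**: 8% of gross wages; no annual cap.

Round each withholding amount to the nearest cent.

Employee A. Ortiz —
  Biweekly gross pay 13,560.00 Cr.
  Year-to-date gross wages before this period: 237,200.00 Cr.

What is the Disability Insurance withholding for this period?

Disability Insurance: 8.31% × 13,560.00 Cr = 1,126.84 Cr

1,126.84 Cr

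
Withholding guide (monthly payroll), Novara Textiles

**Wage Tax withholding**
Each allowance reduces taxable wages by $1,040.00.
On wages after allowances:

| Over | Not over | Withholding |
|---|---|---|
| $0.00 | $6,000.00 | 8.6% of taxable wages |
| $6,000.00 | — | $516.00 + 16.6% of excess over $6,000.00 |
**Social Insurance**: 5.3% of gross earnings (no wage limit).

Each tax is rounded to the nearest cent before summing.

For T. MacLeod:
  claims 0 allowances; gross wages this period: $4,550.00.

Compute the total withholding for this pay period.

$632.45

Wage Tax: taxable = $4,550.00
  8.6% × $4,550.00 = $391.30
Social Insurance: 5.3% × $4,550.00 = $241.15
Total: $391.30 + $241.15 = $632.45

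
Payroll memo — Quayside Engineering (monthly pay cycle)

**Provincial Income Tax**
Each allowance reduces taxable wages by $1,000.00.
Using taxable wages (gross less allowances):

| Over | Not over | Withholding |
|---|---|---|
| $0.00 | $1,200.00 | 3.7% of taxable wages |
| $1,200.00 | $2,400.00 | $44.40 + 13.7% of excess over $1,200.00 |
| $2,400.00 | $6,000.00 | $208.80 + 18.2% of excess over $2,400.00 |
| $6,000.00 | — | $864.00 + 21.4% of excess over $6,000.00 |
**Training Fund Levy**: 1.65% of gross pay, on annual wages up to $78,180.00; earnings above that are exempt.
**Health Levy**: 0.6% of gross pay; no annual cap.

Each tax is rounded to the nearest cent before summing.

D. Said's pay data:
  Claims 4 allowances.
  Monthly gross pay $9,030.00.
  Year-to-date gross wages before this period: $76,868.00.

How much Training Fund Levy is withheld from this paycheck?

Training Fund Levy: cap $78,180.00 − YTD $76,868.00 = $1,312.00 subject; 1.65% × $1,312.00 = $21.65

$21.65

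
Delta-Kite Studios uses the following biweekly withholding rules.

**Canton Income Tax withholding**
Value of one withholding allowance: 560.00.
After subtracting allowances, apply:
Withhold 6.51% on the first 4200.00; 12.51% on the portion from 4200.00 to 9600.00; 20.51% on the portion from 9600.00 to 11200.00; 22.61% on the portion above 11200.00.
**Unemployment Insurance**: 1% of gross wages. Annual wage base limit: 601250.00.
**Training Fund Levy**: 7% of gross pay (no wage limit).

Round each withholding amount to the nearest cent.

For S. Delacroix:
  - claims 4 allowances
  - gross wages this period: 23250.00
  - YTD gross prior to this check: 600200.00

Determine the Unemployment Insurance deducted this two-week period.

Unemployment Insurance: cap 601250.00 − YTD 600200.00 = 1050.00 subject; 1% × 1050.00 = 10.50

10.50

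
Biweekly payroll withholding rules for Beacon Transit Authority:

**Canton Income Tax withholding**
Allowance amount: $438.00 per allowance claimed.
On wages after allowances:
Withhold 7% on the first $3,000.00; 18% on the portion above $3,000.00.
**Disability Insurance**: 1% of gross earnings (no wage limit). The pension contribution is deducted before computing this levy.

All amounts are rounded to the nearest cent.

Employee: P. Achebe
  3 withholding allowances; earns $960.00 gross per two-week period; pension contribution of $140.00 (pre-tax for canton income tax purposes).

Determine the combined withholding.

$8.20

Canton Income Tax: taxable = $960.00 − $140.00 − 3×$438.00 = $-494.00
  Taxable ≤ 0 → $0.00
Disability Insurance: 1% × $820.00 = $8.20
Total: $0.00 + $8.20 = $8.20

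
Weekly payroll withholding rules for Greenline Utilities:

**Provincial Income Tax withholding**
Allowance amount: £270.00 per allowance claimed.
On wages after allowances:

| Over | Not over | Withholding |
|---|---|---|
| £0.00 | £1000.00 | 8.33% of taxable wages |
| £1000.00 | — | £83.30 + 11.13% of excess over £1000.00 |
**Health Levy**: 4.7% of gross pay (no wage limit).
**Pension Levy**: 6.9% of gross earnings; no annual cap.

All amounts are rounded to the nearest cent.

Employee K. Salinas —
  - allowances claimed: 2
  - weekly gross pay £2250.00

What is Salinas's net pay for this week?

£1826.68

Provincial Income Tax: taxable = £2250.00 − 2×£270.00 = £1710.00
  £83.30 + 11.13% × (£1710.00 − £1000.00) = £83.30 + 11.13% × £710.00 = £162.32
Health Levy: 4.7% × £2250.00 = £105.75
Pension Levy: 6.9% × £2250.00 = £155.25
Total withheld: £162.32 + £105.75 + £155.25 = £423.32
Net pay: £2250.00 − £423.32 = £1826.68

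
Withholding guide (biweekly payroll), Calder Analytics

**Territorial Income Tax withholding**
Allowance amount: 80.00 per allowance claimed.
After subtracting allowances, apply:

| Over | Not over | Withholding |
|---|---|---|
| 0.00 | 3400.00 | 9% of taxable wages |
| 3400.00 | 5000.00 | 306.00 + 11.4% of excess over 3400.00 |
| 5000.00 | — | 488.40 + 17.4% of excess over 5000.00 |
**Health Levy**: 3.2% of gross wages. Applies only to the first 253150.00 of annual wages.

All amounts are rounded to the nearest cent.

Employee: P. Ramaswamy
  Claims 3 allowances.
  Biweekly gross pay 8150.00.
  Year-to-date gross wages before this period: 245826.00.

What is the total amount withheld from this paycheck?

Territorial Income Tax: taxable = 8150.00 − 3×80.00 = 7910.00
  488.40 + 17.4% × (7910.00 − 5000.00) = 488.40 + 17.4% × 2910.00 = 994.74
Health Levy: cap 253150.00 − YTD 245826.00 = 7324.00 subject; 3.2% × 7324.00 = 234.37
Total: 994.74 + 234.37 = 1229.11

1229.11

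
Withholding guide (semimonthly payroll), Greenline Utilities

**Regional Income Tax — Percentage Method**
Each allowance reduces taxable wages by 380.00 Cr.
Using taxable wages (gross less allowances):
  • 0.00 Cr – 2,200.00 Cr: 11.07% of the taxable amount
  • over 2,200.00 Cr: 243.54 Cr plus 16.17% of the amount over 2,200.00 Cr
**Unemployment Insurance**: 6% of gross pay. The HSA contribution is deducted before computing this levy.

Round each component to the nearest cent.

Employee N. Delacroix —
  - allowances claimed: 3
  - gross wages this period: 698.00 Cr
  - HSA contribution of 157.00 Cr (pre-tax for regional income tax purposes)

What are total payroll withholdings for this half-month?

32.46 Cr

Regional Income Tax: taxable = 698.00 Cr − 157.00 Cr − 3×380.00 Cr = -599.00 Cr
  Taxable ≤ 0 → 0.00 Cr
Unemployment Insurance: 6% × 541.00 Cr = 32.46 Cr
Total: 0.00 Cr + 32.46 Cr = 32.46 Cr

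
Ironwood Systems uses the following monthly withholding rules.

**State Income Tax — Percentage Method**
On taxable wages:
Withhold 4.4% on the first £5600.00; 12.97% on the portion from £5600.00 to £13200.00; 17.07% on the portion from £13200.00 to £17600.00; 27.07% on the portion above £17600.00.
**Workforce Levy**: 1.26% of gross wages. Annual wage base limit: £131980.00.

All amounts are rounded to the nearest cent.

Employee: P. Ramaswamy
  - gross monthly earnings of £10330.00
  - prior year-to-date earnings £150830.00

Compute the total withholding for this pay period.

£859.88

State Income Tax: taxable = £10330.00
  £246.40 + 12.97% × (£10330.00 − £5600.00) = £246.40 + 12.97% × £4730.00 = £859.88
Workforce Levy: YTD £150830.00 ≥ cap £131980.00 → £0.00
Total: £859.88 + £0.00 = £859.88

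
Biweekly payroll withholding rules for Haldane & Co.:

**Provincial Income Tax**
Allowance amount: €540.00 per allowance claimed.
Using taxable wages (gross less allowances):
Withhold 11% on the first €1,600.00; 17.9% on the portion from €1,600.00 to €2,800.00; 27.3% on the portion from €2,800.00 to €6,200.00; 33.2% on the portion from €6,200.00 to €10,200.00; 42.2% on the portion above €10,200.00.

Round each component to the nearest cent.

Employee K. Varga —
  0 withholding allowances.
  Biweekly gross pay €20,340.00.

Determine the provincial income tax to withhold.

Provincial Income Tax: taxable = €20,340.00
  €2,647.00 + 42.2% × (€20,340.00 − €10,200.00) = €2,647.00 + 42.2% × €10,140.00 = €6,926.08

€6,926.08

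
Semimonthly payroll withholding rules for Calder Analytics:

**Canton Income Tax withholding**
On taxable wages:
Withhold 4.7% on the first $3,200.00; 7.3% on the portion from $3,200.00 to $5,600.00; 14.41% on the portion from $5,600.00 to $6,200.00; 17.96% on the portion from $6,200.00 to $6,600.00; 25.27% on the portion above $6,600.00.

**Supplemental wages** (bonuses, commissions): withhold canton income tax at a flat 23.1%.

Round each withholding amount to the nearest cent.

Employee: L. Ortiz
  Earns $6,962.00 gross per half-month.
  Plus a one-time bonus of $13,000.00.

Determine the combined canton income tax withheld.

Canton Income Tax: taxable = $6,962.00
  $483.90 + 25.27% × ($6,962.00 − $6,600.00) = $483.90 + 25.27% × $362.00 = $575.38
Supplemental (23.1% flat on bonus): 23.1% × $13,000.00 = $3,003.00
Total canton income tax: $575.38 + $3,003.00 = $3,578.38

$3,578.38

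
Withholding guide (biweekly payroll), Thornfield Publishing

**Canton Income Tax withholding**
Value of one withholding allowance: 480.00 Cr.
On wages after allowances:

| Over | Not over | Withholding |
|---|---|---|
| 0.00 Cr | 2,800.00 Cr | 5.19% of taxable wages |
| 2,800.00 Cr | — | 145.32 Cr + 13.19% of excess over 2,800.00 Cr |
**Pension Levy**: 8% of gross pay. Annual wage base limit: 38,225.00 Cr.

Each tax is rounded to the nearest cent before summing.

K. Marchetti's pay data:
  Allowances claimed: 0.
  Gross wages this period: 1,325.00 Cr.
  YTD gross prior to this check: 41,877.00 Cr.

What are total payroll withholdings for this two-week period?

68.77 Cr

Canton Income Tax: taxable = 1,325.00 Cr
  5.19% × 1,325.00 Cr = 68.77 Cr
Pension Levy: YTD 41,877.00 Cr ≥ cap 38,225.00 Cr → 0.00 Cr
Total: 68.77 Cr + 0.00 Cr = 68.77 Cr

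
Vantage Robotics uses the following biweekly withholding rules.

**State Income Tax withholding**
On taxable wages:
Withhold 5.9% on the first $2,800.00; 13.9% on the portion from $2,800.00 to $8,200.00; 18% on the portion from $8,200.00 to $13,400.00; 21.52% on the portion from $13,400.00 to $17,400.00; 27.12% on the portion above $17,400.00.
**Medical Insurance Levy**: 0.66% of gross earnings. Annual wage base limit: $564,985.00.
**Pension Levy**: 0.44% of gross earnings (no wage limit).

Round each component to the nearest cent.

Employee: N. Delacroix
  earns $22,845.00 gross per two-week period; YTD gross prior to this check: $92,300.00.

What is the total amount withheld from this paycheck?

State Income Tax: taxable = $22,845.00
  $2,712.60 + 27.12% × ($22,845.00 − $17,400.00) = $2,712.60 + 27.12% × $5,445.00 = $4,189.28
Medical Insurance Levy: 0.66% × $22,845.00 = $150.78
Pension Levy: 0.44% × $22,845.00 = $100.52
Total: $4,189.28 + $150.78 + $100.52 = $4,440.58

$4,440.58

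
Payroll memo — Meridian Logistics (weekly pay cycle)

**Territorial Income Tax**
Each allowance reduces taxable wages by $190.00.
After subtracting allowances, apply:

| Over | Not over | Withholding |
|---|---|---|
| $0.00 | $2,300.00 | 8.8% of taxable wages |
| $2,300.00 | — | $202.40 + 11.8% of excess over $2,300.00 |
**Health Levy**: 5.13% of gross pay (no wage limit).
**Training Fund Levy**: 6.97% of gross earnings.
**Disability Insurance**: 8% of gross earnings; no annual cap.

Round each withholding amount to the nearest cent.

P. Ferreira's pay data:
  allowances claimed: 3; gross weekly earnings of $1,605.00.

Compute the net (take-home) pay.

Territorial Income Tax: taxable = $1,605.00 − 3×$190.00 = $1,035.00
  8.8% × $1,035.00 = $91.08
Health Levy: 5.13% × $1,605.00 = $82.34
Training Fund Levy: 6.97% × $1,605.00 = $111.87
Disability Insurance: 8% × $1,605.00 = $128.40
Total withheld: $91.08 + $82.34 + $111.87 + $128.40 = $413.69
Net pay: $1,605.00 − $413.69 = $1,191.31

$1,191.31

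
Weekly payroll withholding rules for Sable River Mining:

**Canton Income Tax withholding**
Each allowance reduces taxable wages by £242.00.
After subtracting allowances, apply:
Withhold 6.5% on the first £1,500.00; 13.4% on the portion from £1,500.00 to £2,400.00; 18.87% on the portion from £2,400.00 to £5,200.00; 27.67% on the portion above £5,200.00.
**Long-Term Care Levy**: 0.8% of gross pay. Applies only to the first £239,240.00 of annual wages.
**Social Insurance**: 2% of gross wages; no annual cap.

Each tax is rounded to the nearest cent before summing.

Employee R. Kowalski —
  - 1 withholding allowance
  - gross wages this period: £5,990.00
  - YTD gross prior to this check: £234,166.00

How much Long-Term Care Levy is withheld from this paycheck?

Long-Term Care Levy: cap £239,240.00 − YTD £234,166.00 = £5,074.00 subject; 0.8% × £5,074.00 = £40.59

£40.59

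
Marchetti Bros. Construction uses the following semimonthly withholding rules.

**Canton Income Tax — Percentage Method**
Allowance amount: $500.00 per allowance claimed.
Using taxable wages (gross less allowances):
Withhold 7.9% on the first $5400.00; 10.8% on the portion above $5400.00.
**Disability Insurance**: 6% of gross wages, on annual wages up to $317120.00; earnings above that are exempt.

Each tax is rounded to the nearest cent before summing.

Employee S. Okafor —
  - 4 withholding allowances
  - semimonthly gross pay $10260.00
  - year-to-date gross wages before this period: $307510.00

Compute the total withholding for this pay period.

Canton Income Tax: taxable = $10260.00 − 4×$500.00 = $8260.00
  $426.60 + 10.8% × ($8260.00 − $5400.00) = $426.60 + 10.8% × $2860.00 = $735.48
Disability Insurance: cap $317120.00 − YTD $307510.00 = $9610.00 subject; 6% × $9610.00 = $576.60
Total: $735.48 + $576.60 = $1312.08

$1312.08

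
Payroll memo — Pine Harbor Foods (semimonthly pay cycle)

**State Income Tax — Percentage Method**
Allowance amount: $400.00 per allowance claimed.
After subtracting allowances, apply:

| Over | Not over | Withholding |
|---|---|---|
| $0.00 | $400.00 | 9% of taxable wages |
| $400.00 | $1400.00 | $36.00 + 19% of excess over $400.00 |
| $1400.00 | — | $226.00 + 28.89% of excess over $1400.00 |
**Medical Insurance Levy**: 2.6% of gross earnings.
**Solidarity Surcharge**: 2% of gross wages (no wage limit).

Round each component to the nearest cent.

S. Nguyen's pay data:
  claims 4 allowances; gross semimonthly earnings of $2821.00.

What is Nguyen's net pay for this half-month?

$2499.24

State Income Tax: taxable = $2821.00 − 4×$400.00 = $1221.00
  $36.00 + 19% × ($1221.00 − $400.00) = $36.00 + 19% × $821.00 = $191.99
Medical Insurance Levy: 2.6% × $2821.00 = $73.35
Solidarity Surcharge: 2% × $2821.00 = $56.42
Total withheld: $191.99 + $73.35 + $56.42 = $321.76
Net pay: $2821.00 − $321.76 = $2499.24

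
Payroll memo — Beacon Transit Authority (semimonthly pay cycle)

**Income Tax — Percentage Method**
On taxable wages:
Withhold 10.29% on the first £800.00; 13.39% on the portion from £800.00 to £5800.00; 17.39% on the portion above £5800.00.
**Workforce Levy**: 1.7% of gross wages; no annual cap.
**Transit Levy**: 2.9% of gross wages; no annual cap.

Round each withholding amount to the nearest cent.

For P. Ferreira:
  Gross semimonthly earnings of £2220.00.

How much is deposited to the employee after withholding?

Income Tax: taxable = £2220.00
  £82.32 + 13.39% × (£2220.00 − £800.00) = £82.32 + 13.39% × £1420.00 = £272.46
Workforce Levy: 1.7% × £2220.00 = £37.74
Transit Levy: 2.9% × £2220.00 = £64.38
Total withheld: £272.46 + £37.74 + £64.38 = £374.58
Net pay: £2220.00 − £374.58 = £1845.42

£1845.42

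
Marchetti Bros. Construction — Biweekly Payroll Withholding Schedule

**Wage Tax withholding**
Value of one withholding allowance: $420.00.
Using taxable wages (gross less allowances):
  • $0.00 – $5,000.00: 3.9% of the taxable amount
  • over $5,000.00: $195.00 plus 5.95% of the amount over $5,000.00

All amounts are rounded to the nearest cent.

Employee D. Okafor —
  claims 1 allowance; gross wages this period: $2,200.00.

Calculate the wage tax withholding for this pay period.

$69.42

Wage Tax: taxable = $2,200.00 − 1×$420.00 = $1,780.00
  3.9% × $1,780.00 = $69.42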